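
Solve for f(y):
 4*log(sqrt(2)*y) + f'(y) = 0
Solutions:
 f(y) = C1 - 4*y*log(y) - y*log(4) + 4*y


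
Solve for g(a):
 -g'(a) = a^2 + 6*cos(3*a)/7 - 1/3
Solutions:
 g(a) = C1 - a^3/3 + a/3 - 2*sin(3*a)/7


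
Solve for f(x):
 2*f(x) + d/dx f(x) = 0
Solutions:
 f(x) = C1*exp(-2*x)


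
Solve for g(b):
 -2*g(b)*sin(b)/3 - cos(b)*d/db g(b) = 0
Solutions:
 g(b) = C1*cos(b)^(2/3)


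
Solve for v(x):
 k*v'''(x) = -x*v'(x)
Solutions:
 v(x) = C1 + Integral(C2*airyai(x*(-1/k)^(1/3)) + C3*airybi(x*(-1/k)^(1/3)), x)


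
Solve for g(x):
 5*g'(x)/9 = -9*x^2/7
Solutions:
 g(x) = C1 - 27*x^3/35


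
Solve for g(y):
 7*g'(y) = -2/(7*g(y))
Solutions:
 g(y) = -sqrt(C1 - 4*y)/7
 g(y) = sqrt(C1 - 4*y)/7


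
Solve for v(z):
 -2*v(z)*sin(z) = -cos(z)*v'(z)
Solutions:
 v(z) = C1/cos(z)^2


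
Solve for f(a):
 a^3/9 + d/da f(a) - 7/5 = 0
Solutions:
 f(a) = C1 - a^4/36 + 7*a/5


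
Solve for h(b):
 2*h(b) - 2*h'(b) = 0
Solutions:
 h(b) = C1*exp(b)


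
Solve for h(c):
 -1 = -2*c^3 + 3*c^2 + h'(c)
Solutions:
 h(c) = C1 + c^4/2 - c^3 - c


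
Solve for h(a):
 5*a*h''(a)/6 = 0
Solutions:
 h(a) = C1 + C2*a


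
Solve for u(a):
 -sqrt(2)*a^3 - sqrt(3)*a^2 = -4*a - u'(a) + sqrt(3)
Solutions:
 u(a) = C1 + sqrt(2)*a^4/4 + sqrt(3)*a^3/3 - 2*a^2 + sqrt(3)*a


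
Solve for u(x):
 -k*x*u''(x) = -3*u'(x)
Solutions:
 u(x) = C1 + x^(((re(k) + 3)*re(k) + im(k)^2)/(re(k)^2 + im(k)^2))*(C2*sin(3*log(x)*Abs(im(k))/(re(k)^2 + im(k)^2)) + C3*cos(3*log(x)*im(k)/(re(k)^2 + im(k)^2)))


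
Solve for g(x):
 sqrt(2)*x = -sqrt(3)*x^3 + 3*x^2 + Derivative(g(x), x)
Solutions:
 g(x) = C1 + sqrt(3)*x^4/4 - x^3 + sqrt(2)*x^2/2


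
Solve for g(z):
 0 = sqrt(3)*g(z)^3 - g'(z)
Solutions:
 g(z) = -sqrt(2)*sqrt(-1/(C1 + sqrt(3)*z))/2
 g(z) = sqrt(2)*sqrt(-1/(C1 + sqrt(3)*z))/2


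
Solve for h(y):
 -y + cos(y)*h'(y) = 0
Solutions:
 h(y) = C1 + Integral(y/cos(y), y)


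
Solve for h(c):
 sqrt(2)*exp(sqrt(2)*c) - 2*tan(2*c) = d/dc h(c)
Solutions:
 h(c) = C1 + exp(sqrt(2)*c) + log(cos(2*c))


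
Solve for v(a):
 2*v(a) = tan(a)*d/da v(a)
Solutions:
 v(a) = C1*sin(a)^2


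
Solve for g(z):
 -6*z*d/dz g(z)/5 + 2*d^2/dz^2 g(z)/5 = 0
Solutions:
 g(z) = C1 + C2*erfi(sqrt(6)*z/2)


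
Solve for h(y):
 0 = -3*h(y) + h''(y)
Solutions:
 h(y) = C1*exp(-sqrt(3)*y) + C2*exp(sqrt(3)*y)


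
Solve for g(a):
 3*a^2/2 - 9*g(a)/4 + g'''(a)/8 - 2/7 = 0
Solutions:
 g(a) = C3*exp(18^(1/3)*a) + 2*a^2/3 + (C1*sin(3*2^(1/3)*3^(1/6)*a/2) + C2*cos(3*2^(1/3)*3^(1/6)*a/2))*exp(-18^(1/3)*a/2) - 8/63


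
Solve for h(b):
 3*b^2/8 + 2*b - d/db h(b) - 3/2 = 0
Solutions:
 h(b) = C1 + b^3/8 + b^2 - 3*b/2


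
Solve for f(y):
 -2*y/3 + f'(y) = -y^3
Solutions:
 f(y) = C1 - y^4/4 + y^2/3


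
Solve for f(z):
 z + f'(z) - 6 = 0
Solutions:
 f(z) = C1 - z^2/2 + 6*z


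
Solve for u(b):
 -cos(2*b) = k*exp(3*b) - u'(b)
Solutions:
 u(b) = C1 + k*exp(3*b)/3 + sin(2*b)/2


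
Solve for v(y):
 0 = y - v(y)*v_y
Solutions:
 v(y) = -sqrt(C1 + y^2)
 v(y) = sqrt(C1 + y^2)


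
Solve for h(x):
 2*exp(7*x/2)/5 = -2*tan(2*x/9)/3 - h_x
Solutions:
 h(x) = C1 - 4*exp(7*x/2)/35 + 3*log(cos(2*x/9))


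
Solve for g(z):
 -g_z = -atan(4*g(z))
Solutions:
 Integral(1/atan(4*_y), (_y, g(z))) = C1 + z


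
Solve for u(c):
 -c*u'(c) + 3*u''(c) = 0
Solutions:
 u(c) = C1 + C2*erfi(sqrt(6)*c/6)


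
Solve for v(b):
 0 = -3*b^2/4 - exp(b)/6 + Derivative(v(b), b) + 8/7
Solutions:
 v(b) = C1 + b^3/4 - 8*b/7 + exp(b)/6


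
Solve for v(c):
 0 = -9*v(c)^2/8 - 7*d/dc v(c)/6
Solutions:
 v(c) = 28/(C1 + 27*c)


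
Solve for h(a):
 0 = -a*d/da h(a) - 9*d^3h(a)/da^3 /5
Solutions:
 h(a) = C1 + Integral(C2*airyai(-15^(1/3)*a/3) + C3*airybi(-15^(1/3)*a/3), a)


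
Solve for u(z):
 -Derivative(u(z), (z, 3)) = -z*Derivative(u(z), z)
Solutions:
 u(z) = C1 + Integral(C2*airyai(z) + C3*airybi(z), z)


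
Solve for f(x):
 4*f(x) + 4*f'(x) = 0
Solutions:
 f(x) = C1*exp(-x)


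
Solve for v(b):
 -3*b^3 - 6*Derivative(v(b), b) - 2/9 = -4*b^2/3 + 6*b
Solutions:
 v(b) = C1 - b^4/8 + 2*b^3/27 - b^2/2 - b/27


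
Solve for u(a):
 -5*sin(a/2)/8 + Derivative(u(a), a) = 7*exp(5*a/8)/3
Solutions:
 u(a) = C1 + 56*exp(5*a/8)/15 - 5*cos(a/2)/4


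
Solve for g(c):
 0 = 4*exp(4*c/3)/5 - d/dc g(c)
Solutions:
 g(c) = C1 + 3*exp(4*c/3)/5


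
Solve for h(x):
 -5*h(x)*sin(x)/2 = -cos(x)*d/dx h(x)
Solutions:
 h(x) = C1/cos(x)^(5/2)


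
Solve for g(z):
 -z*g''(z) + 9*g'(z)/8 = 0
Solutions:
 g(z) = C1 + C2*z^(17/8)


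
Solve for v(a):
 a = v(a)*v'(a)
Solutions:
 v(a) = -sqrt(C1 + a^2)
 v(a) = sqrt(C1 + a^2)


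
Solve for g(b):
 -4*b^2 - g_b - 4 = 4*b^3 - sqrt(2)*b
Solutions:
 g(b) = C1 - b^4 - 4*b^3/3 + sqrt(2)*b^2/2 - 4*b


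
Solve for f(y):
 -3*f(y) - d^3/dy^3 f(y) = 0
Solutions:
 f(y) = C3*exp(-3^(1/3)*y) + (C1*sin(3^(5/6)*y/2) + C2*cos(3^(5/6)*y/2))*exp(3^(1/3)*y/2)


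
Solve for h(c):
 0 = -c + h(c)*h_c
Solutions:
 h(c) = -sqrt(C1 + c^2)
 h(c) = sqrt(C1 + c^2)


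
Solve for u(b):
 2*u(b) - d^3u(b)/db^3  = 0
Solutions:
 u(b) = C3*exp(2^(1/3)*b) + (C1*sin(2^(1/3)*sqrt(3)*b/2) + C2*cos(2^(1/3)*sqrt(3)*b/2))*exp(-2^(1/3)*b/2)


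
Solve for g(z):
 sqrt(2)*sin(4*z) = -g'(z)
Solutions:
 g(z) = C1 + sqrt(2)*cos(4*z)/4


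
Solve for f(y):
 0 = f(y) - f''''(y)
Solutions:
 f(y) = C1*exp(-y) + C2*exp(y) + C3*sin(y) + C4*cos(y)


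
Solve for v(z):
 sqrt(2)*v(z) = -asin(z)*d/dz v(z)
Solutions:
 v(z) = C1*exp(-sqrt(2)*Integral(1/asin(z), z))


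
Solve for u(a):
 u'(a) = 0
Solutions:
 u(a) = C1


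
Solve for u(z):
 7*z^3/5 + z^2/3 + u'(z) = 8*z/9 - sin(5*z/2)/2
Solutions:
 u(z) = C1 - 7*z^4/20 - z^3/9 + 4*z^2/9 + cos(5*z/2)/5


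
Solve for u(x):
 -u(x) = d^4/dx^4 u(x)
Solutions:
 u(x) = (C1*sin(sqrt(2)*x/2) + C2*cos(sqrt(2)*x/2))*exp(-sqrt(2)*x/2) + (C3*sin(sqrt(2)*x/2) + C4*cos(sqrt(2)*x/2))*exp(sqrt(2)*x/2)


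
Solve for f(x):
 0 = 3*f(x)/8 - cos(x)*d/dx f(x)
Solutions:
 f(x) = C1*(sin(x) + 1)^(3/16)/(sin(x) - 1)^(3/16)


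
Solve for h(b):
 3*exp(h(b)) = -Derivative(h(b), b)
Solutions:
 h(b) = log(1/(C1 + 3*b))


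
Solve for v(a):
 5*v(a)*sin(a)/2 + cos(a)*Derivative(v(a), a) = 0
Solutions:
 v(a) = C1*cos(a)^(5/2)


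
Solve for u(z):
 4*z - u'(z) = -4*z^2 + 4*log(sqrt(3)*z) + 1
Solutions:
 u(z) = C1 + 4*z^3/3 + 2*z^2 - 4*z*log(z) - z*log(9) + 3*z


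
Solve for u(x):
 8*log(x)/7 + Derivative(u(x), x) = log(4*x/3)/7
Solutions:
 u(x) = C1 - x*log(x) - x*log(3)/7 + 2*x*log(2)/7 + x


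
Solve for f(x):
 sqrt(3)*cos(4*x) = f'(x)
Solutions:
 f(x) = C1 + sqrt(3)*sin(4*x)/4


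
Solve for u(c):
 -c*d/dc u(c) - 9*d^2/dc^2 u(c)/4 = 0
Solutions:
 u(c) = C1 + C2*erf(sqrt(2)*c/3)


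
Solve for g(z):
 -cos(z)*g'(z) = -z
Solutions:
 g(z) = C1 + Integral(z/cos(z), z)


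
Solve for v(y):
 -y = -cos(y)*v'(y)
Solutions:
 v(y) = C1 + Integral(y/cos(y), y)


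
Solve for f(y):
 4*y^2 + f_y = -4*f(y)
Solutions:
 f(y) = C1*exp(-4*y) - y^2 + y/2 - 1/8


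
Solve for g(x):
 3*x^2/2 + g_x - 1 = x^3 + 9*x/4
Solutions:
 g(x) = C1 + x^4/4 - x^3/2 + 9*x^2/8 + x


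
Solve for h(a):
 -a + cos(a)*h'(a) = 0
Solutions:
 h(a) = C1 + Integral(a/cos(a), a)


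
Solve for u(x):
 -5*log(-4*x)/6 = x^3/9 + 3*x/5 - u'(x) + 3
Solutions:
 u(x) = C1 + x^4/36 + 3*x^2/10 + 5*x*log(-x)/6 + x*(10*log(2) + 13)/6


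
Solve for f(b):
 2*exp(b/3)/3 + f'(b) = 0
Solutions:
 f(b) = C1 - 2*exp(b/3)


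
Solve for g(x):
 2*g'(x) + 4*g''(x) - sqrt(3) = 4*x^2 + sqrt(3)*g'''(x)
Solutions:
 g(x) = C1 + C2*exp(x*(2*sqrt(3) + sqrt(6)*sqrt(sqrt(3) + 2))/3) + C3*exp(x*(-sqrt(6)*sqrt(sqrt(3) + 2) + 2*sqrt(3))/3) + 2*x^3/3 - 4*x^2 + 5*sqrt(3)*x/2 + 16*x


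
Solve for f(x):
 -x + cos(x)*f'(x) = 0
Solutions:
 f(x) = C1 + Integral(x/cos(x), x)


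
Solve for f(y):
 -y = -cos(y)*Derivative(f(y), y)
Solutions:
 f(y) = C1 + Integral(y/cos(y), y)


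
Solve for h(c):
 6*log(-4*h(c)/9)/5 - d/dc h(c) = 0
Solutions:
 -5*Integral(1/(log(-_y) - 2*log(3) + 2*log(2)), (_y, h(c)))/6 = C1 - c


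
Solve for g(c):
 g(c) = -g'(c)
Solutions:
 g(c) = C1*exp(-c)


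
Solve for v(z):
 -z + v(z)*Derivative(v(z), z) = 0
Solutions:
 v(z) = -sqrt(C1 + z^2)
 v(z) = sqrt(C1 + z^2)


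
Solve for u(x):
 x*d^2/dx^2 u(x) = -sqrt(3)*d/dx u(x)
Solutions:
 u(x) = C1 + C2*x^(1 - sqrt(3))


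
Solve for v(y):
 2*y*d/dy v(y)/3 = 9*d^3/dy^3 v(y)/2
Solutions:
 v(y) = C1 + Integral(C2*airyai(2^(2/3)*y/3) + C3*airybi(2^(2/3)*y/3), y)


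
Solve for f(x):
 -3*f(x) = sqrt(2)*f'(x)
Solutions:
 f(x) = C1*exp(-3*sqrt(2)*x/2)


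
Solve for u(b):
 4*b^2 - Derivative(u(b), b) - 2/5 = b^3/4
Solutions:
 u(b) = C1 - b^4/16 + 4*b^3/3 - 2*b/5


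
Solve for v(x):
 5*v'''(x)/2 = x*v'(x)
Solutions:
 v(x) = C1 + Integral(C2*airyai(2^(1/3)*5^(2/3)*x/5) + C3*airybi(2^(1/3)*5^(2/3)*x/5), x)


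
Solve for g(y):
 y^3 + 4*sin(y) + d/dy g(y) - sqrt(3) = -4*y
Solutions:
 g(y) = C1 - y^4/4 - 2*y^2 + sqrt(3)*y + 4*cos(y)


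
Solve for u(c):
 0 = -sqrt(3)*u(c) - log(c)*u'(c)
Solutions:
 u(c) = C1*exp(-sqrt(3)*li(c))


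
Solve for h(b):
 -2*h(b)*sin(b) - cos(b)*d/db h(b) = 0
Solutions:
 h(b) = C1*cos(b)^2


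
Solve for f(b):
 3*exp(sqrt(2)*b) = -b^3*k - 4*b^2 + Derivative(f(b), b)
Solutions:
 f(b) = C1 + b^4*k/4 + 4*b^3/3 + 3*sqrt(2)*exp(sqrt(2)*b)/2


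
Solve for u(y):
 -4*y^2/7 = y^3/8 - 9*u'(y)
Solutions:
 u(y) = C1 + y^4/288 + 4*y^3/189


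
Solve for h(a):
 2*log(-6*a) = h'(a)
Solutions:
 h(a) = C1 + 2*a*log(-a) + 2*a*(-1 + log(6))


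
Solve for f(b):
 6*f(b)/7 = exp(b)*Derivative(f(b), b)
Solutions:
 f(b) = C1*exp(-6*exp(-b)/7)


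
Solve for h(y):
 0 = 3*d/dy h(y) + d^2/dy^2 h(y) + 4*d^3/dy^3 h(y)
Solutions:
 h(y) = C1 + (C2*sin(sqrt(47)*y/8) + C3*cos(sqrt(47)*y/8))*exp(-y/8)


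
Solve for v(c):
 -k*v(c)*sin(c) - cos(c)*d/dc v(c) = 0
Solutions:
 v(c) = C1*exp(k*log(cos(c)))


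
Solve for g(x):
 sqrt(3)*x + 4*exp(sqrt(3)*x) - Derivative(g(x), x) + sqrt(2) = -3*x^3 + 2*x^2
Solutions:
 g(x) = C1 + 3*x^4/4 - 2*x^3/3 + sqrt(3)*x^2/2 + sqrt(2)*x + 4*sqrt(3)*exp(sqrt(3)*x)/3


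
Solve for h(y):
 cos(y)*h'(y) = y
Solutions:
 h(y) = C1 + Integral(y/cos(y), y)


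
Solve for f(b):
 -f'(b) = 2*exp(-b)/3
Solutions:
 f(b) = C1 + 2*exp(-b)/3


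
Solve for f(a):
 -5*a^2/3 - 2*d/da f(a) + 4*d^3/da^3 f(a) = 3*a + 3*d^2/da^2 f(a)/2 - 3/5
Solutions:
 f(a) = C1 + C2*exp(a*(3 - sqrt(137))/16) + C3*exp(a*(3 + sqrt(137))/16) - 5*a^3/18 - a^2/8 - 683*a/240


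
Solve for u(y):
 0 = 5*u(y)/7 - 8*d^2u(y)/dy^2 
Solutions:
 u(y) = C1*exp(-sqrt(70)*y/28) + C2*exp(sqrt(70)*y/28)


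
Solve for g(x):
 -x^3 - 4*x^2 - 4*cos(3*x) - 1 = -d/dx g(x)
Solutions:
 g(x) = C1 + x^4/4 + 4*x^3/3 + x + 4*sin(3*x)/3


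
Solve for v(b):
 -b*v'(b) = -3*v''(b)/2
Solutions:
 v(b) = C1 + C2*erfi(sqrt(3)*b/3)


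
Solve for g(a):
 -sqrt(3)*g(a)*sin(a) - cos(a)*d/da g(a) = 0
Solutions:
 g(a) = C1*cos(a)^(sqrt(3))


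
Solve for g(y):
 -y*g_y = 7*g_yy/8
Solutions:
 g(y) = C1 + C2*erf(2*sqrt(7)*y/7)


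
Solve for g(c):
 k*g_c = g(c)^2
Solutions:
 g(c) = -k/(C1*k + c)


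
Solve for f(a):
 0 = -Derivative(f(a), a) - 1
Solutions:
 f(a) = C1 - a


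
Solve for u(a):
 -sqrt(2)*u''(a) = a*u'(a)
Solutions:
 u(a) = C1 + C2*erf(2^(1/4)*a/2)


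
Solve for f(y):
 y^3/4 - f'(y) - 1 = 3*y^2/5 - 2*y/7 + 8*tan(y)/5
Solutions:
 f(y) = C1 + y^4/16 - y^3/5 + y^2/7 - y + 8*log(cos(y))/5


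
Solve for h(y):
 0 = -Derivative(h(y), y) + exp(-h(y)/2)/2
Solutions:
 h(y) = 2*log(C1 + y/4)


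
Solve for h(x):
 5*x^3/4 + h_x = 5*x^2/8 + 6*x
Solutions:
 h(x) = C1 - 5*x^4/16 + 5*x^3/24 + 3*x^2


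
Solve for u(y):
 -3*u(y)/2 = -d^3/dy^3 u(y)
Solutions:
 u(y) = C3*exp(2^(2/3)*3^(1/3)*y/2) + (C1*sin(2^(2/3)*3^(5/6)*y/4) + C2*cos(2^(2/3)*3^(5/6)*y/4))*exp(-2^(2/3)*3^(1/3)*y/4)


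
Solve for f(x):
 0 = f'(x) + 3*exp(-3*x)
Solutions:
 f(x) = C1 + exp(-3*x)


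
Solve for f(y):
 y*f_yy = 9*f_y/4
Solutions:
 f(y) = C1 + C2*y^(13/4)


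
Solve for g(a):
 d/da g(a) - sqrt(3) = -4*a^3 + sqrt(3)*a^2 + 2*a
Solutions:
 g(a) = C1 - a^4 + sqrt(3)*a^3/3 + a^2 + sqrt(3)*a


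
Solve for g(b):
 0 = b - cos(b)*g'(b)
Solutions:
 g(b) = C1 + Integral(b/cos(b), b)


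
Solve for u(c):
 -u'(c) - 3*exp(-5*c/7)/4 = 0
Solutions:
 u(c) = C1 + 21*exp(-5*c/7)/20


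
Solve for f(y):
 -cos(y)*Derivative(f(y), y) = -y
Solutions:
 f(y) = C1 + Integral(y/cos(y), y)


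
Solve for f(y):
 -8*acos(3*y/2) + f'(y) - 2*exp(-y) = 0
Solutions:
 f(y) = C1 + 8*y*acos(3*y/2) - 8*sqrt(4 - 9*y^2)/3 - 2*exp(-y)


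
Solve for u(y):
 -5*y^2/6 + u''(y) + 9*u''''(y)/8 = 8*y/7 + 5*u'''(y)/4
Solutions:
 u(y) = C1 + C2*y + 5*y^4/72 + 271*y^3/504 + 725*y^2/672 + (C3*sin(sqrt(47)*y/9) + C4*cos(sqrt(47)*y/9))*exp(5*y/9)


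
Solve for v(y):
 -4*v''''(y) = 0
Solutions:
 v(y) = C1 + C2*y + C3*y^2 + C4*y^3


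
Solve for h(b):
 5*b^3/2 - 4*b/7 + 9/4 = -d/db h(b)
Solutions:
 h(b) = C1 - 5*b^4/8 + 2*b^2/7 - 9*b/4


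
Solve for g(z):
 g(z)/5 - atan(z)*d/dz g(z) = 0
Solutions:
 g(z) = C1*exp(Integral(1/atan(z), z)/5)


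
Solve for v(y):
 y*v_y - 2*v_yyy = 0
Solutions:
 v(y) = C1 + Integral(C2*airyai(2^(2/3)*y/2) + C3*airybi(2^(2/3)*y/2), y)


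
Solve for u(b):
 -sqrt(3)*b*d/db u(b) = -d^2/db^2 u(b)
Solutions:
 u(b) = C1 + C2*erfi(sqrt(2)*3^(1/4)*b/2)


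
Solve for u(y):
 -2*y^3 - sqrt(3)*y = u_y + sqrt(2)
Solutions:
 u(y) = C1 - y^4/2 - sqrt(3)*y^2/2 - sqrt(2)*y


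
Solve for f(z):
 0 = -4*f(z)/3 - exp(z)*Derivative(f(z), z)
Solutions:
 f(z) = C1*exp(4*exp(-z)/3)


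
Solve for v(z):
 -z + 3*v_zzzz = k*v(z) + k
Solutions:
 v(z) = C1*exp(-3^(3/4)*k^(1/4)*z/3) + C2*exp(3^(3/4)*k^(1/4)*z/3) + C3*exp(-3^(3/4)*I*k^(1/4)*z/3) + C4*exp(3^(3/4)*I*k^(1/4)*z/3) - 1 - z/k


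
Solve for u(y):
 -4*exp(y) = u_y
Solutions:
 u(y) = C1 - 4*exp(y)


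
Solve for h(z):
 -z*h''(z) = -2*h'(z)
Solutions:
 h(z) = C1 + C2*z^3


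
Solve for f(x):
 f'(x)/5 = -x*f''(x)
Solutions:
 f(x) = C1 + C2*x^(4/5)


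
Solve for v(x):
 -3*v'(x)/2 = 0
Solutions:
 v(x) = C1


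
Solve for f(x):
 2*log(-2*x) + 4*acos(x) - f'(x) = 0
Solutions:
 f(x) = C1 + 2*x*log(-x) + 4*x*acos(x) - 2*x + 2*x*log(2) - 4*sqrt(1 - x^2)


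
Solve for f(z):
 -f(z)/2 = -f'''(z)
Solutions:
 f(z) = C3*exp(2^(2/3)*z/2) + (C1*sin(2^(2/3)*sqrt(3)*z/4) + C2*cos(2^(2/3)*sqrt(3)*z/4))*exp(-2^(2/3)*z/4)


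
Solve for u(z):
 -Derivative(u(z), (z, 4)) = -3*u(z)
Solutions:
 u(z) = C1*exp(-3^(1/4)*z) + C2*exp(3^(1/4)*z) + C3*sin(3^(1/4)*z) + C4*cos(3^(1/4)*z)


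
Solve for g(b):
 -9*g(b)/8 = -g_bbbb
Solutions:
 g(b) = C1*exp(-2^(1/4)*sqrt(3)*b/2) + C2*exp(2^(1/4)*sqrt(3)*b/2) + C3*sin(2^(1/4)*sqrt(3)*b/2) + C4*cos(2^(1/4)*sqrt(3)*b/2)


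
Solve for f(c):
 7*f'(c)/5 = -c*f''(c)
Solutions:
 f(c) = C1 + C2/c^(2/5)


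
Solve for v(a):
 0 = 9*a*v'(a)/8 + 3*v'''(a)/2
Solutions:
 v(a) = C1 + Integral(C2*airyai(-6^(1/3)*a/2) + C3*airybi(-6^(1/3)*a/2), a)


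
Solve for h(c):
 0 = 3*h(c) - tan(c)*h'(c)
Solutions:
 h(c) = C1*sin(c)^3


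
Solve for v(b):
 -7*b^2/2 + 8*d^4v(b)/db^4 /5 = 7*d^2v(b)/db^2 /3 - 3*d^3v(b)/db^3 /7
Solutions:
 v(b) = C1 + C2*b + C3*exp(b*(-45 + sqrt(166665))/336) + C4*exp(-b*(45 + sqrt(166665))/336) - b^4/8 - 9*b^3/98 - 25911*b^2/24010


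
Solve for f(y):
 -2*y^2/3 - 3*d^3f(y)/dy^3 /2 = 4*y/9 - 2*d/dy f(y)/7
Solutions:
 f(y) = C1 + C2*exp(-2*sqrt(21)*y/21) + C3*exp(2*sqrt(21)*y/21) + 7*y^3/9 + 7*y^2/9 + 49*y/2


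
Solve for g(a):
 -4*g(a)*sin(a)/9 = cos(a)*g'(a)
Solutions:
 g(a) = C1*cos(a)^(4/9)


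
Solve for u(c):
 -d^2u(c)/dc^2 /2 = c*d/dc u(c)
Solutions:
 u(c) = C1 + C2*erf(c)


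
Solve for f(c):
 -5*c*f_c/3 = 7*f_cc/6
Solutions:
 f(c) = C1 + C2*erf(sqrt(35)*c/7)


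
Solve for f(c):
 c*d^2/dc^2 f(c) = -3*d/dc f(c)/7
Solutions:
 f(c) = C1 + C2*c^(4/7)


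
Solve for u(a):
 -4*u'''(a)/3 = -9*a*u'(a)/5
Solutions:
 u(a) = C1 + Integral(C2*airyai(3*50^(1/3)*a/10) + C3*airybi(3*50^(1/3)*a/10), a)


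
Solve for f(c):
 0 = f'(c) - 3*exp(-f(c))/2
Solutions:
 f(c) = log(C1 + 3*c/2)


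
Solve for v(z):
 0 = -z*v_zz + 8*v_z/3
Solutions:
 v(z) = C1 + C2*z^(11/3)


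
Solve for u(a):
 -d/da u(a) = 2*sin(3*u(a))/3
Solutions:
 u(a) = -acos((-C1 - exp(4*a))/(C1 - exp(4*a)))/3 + 2*pi/3
 u(a) = acos((-C1 - exp(4*a))/(C1 - exp(4*a)))/3


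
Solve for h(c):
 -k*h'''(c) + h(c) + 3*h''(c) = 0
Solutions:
 h(c) = C1*exp(c*(-(sqrt(((1 + 2/k^2)^2 - 4/k^4)/k^2)/2 - 1/(2*k) - 1/k^3)^(1/3) + 1/k - 1/(k^2*(sqrt(((1 + 2/k^2)^2 - 4/k^4)/k^2)/2 - 1/(2*k) - 1/k^3)^(1/3)))) + C2*exp(c*((sqrt(((1 + 2/k^2)^2 - 4/k^4)/k^2)/2 - 1/(2*k) - 1/k^3)^(1/3)/2 - sqrt(3)*I*(sqrt(((1 + 2/k^2)^2 - 4/k^4)/k^2)/2 - 1/(2*k) - 1/k^3)^(1/3)/2 + 1/k - 2/(k^2*(-1 + sqrt(3)*I)*(sqrt(((1 + 2/k^2)^2 - 4/k^4)/k^2)/2 - 1/(2*k) - 1/k^3)^(1/3)))) + C3*exp(c*((sqrt(((1 + 2/k^2)^2 - 4/k^4)/k^2)/2 - 1/(2*k) - 1/k^3)^(1/3)/2 + sqrt(3)*I*(sqrt(((1 + 2/k^2)^2 - 4/k^4)/k^2)/2 - 1/(2*k) - 1/k^3)^(1/3)/2 + 1/k + 2/(k^2*(1 + sqrt(3)*I)*(sqrt(((1 + 2/k^2)^2 - 4/k^4)/k^2)/2 - 1/(2*k) - 1/k^3)^(1/3))))


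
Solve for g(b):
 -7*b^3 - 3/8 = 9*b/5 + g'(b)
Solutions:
 g(b) = C1 - 7*b^4/4 - 9*b^2/10 - 3*b/8


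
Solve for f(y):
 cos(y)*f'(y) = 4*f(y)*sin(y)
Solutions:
 f(y) = C1/cos(y)^4


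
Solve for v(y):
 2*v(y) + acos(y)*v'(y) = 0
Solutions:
 v(y) = C1*exp(-2*Integral(1/acos(y), y))


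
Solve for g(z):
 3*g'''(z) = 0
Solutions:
 g(z) = C1 + C2*z + C3*z^2


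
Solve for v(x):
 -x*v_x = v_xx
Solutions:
 v(x) = C1 + C2*erf(sqrt(2)*x/2)


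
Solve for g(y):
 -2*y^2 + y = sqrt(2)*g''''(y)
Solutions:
 g(y) = C1 + C2*y + C3*y^2 + C4*y^3 - sqrt(2)*y^6/360 + sqrt(2)*y^5/240


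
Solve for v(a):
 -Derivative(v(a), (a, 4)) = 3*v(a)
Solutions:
 v(a) = (C1*sin(sqrt(2)*3^(1/4)*a/2) + C2*cos(sqrt(2)*3^(1/4)*a/2))*exp(-sqrt(2)*3^(1/4)*a/2) + (C3*sin(sqrt(2)*3^(1/4)*a/2) + C4*cos(sqrt(2)*3^(1/4)*a/2))*exp(sqrt(2)*3^(1/4)*a/2)


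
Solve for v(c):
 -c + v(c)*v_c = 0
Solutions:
 v(c) = -sqrt(C1 + c^2)
 v(c) = sqrt(C1 + c^2)


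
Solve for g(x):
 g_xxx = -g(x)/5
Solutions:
 g(x) = C3*exp(-5^(2/3)*x/5) + (C1*sin(sqrt(3)*5^(2/3)*x/10) + C2*cos(sqrt(3)*5^(2/3)*x/10))*exp(5^(2/3)*x/10)


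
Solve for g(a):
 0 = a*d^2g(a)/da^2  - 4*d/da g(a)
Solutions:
 g(a) = C1 + C2*a^5


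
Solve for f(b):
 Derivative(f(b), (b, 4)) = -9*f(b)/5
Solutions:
 f(b) = (C1*sin(5^(3/4)*sqrt(6)*b/10) + C2*cos(5^(3/4)*sqrt(6)*b/10))*exp(-5^(3/4)*sqrt(6)*b/10) + (C3*sin(5^(3/4)*sqrt(6)*b/10) + C4*cos(5^(3/4)*sqrt(6)*b/10))*exp(5^(3/4)*sqrt(6)*b/10)


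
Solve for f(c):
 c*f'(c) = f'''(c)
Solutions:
 f(c) = C1 + Integral(C2*airyai(c) + C3*airybi(c), c)


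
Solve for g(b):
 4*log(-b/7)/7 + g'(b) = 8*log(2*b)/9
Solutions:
 g(b) = C1 + 20*b*log(b)/63 + 4*b*(-5 + 14*log(2) + 9*log(7) - 9*I*pi)/63


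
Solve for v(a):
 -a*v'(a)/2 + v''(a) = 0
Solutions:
 v(a) = C1 + C2*erfi(a/2)


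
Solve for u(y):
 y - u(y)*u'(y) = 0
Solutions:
 u(y) = -sqrt(C1 + y^2)
 u(y) = sqrt(C1 + y^2)


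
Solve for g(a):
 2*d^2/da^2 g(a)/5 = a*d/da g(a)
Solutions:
 g(a) = C1 + C2*erfi(sqrt(5)*a/2)


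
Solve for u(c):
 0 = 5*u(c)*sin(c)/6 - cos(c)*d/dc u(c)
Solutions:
 u(c) = C1/cos(c)^(5/6)


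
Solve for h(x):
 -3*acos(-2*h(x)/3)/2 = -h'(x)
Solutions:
 Integral(1/acos(-2*_y/3), (_y, h(x))) = C1 + 3*x/2


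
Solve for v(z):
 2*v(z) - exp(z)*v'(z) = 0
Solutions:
 v(z) = C1*exp(-2*exp(-z))


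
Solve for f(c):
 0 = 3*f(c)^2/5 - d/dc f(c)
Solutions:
 f(c) = -5/(C1 + 3*c)


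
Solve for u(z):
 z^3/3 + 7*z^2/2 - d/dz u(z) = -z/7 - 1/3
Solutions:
 u(z) = C1 + z^4/12 + 7*z^3/6 + z^2/14 + z/3


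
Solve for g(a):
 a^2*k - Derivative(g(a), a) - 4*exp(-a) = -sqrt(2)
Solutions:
 g(a) = C1 + a^3*k/3 + sqrt(2)*a + 4*exp(-a)


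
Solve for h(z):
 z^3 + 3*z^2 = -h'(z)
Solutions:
 h(z) = C1 - z^4/4 - z^3


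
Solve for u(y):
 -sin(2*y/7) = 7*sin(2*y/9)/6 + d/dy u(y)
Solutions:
 u(y) = C1 + 21*cos(2*y/9)/4 + 7*cos(2*y/7)/2


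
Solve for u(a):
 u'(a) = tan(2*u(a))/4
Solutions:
 u(a) = -asin(C1*exp(a/2))/2 + pi/2
 u(a) = asin(C1*exp(a/2))/2


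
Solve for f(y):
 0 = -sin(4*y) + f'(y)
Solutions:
 f(y) = C1 - cos(4*y)/4


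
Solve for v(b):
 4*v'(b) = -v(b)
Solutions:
 v(b) = C1*exp(-b/4)


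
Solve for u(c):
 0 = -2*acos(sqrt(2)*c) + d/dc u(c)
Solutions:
 u(c) = C1 + 2*c*acos(sqrt(2)*c) - sqrt(2)*sqrt(1 - 2*c^2)


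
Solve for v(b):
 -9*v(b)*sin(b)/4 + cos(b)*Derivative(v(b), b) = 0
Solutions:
 v(b) = C1/cos(b)^(9/4)


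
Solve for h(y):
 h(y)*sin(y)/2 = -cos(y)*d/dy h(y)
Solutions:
 h(y) = C1*sqrt(cos(y))


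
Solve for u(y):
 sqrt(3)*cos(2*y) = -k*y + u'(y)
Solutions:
 u(y) = C1 + k*y^2/2 + sqrt(3)*sin(2*y)/2


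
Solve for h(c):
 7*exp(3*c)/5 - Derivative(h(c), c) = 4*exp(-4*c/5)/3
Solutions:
 h(c) = C1 + 7*exp(3*c)/15 + 5*exp(-4*c/5)/3


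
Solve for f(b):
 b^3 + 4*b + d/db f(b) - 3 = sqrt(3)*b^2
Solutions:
 f(b) = C1 - b^4/4 + sqrt(3)*b^3/3 - 2*b^2 + 3*b


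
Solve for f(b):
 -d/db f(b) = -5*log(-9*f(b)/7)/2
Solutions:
 -2*Integral(1/(log(-_y) - log(7) + 2*log(3)), (_y, f(b)))/5 = C1 - b


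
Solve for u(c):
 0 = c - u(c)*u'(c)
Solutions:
 u(c) = -sqrt(C1 + c^2)
 u(c) = sqrt(C1 + c^2)


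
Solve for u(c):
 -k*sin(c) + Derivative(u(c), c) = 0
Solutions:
 u(c) = C1 - k*cos(c)


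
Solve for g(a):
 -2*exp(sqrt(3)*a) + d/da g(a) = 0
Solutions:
 g(a) = C1 + 2*sqrt(3)*exp(sqrt(3)*a)/3


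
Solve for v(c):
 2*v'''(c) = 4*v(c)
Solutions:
 v(c) = C3*exp(2^(1/3)*c) + (C1*sin(2^(1/3)*sqrt(3)*c/2) + C2*cos(2^(1/3)*sqrt(3)*c/2))*exp(-2^(1/3)*c/2)


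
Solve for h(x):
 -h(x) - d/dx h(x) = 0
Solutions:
 h(x) = C1*exp(-x)


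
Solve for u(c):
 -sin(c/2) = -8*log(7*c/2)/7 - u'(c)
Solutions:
 u(c) = C1 - 8*c*log(c)/7 - 8*c*log(7)/7 + 8*c*log(2)/7 + 8*c/7 - 2*cos(c/2)


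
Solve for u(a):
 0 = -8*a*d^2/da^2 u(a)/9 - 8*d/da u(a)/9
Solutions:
 u(a) = C1 + C2*log(a)


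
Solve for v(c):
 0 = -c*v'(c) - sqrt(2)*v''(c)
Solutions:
 v(c) = C1 + C2*erf(2^(1/4)*c/2)


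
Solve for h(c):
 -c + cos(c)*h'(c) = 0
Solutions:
 h(c) = C1 + Integral(c/cos(c), c)


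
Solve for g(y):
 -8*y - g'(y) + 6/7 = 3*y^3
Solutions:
 g(y) = C1 - 3*y^4/4 - 4*y^2 + 6*y/7


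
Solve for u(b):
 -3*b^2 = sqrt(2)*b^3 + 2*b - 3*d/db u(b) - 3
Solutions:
 u(b) = C1 + sqrt(2)*b^4/12 + b^3/3 + b^2/3 - b


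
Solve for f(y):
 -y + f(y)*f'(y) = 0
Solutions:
 f(y) = -sqrt(C1 + y^2)
 f(y) = sqrt(C1 + y^2)


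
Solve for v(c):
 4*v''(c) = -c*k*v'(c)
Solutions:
 v(c) = Piecewise((-sqrt(2)*sqrt(pi)*C1*erf(sqrt(2)*c*sqrt(k)/4)/sqrt(k) - C2, (k > 0) | (k < 0)), (-C1*c - C2, True))


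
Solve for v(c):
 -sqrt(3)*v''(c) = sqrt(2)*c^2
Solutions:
 v(c) = C1 + C2*c - sqrt(6)*c^4/36


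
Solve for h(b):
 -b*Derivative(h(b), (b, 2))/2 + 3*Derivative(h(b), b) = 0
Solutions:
 h(b) = C1 + C2*b^7


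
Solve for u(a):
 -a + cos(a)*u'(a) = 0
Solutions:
 u(a) = C1 + Integral(a/cos(a), a)


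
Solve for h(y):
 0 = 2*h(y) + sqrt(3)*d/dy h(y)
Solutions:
 h(y) = C1*exp(-2*sqrt(3)*y/3)


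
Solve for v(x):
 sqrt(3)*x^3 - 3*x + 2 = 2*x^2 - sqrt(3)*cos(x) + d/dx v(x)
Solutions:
 v(x) = C1 + sqrt(3)*x^4/4 - 2*x^3/3 - 3*x^2/2 + 2*x + sqrt(3)*sin(x)


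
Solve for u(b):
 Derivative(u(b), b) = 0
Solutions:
 u(b) = C1


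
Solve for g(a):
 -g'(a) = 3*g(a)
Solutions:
 g(a) = C1*exp(-3*a)


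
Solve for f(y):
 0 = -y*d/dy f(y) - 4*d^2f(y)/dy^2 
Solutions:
 f(y) = C1 + C2*erf(sqrt(2)*y/4)


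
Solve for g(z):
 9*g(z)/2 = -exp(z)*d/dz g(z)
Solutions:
 g(z) = C1*exp(9*exp(-z)/2)


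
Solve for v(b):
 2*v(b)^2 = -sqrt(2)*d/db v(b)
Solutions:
 v(b) = 1/(C1 + sqrt(2)*b)


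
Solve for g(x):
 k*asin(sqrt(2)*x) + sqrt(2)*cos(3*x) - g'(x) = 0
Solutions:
 g(x) = C1 + k*(x*asin(sqrt(2)*x) + sqrt(2)*sqrt(1 - 2*x^2)/2) + sqrt(2)*sin(3*x)/3


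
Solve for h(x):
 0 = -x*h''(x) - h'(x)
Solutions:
 h(x) = C1 + C2*log(x)


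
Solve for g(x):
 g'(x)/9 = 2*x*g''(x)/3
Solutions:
 g(x) = C1 + C2*x^(7/6)


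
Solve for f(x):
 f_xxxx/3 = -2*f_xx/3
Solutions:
 f(x) = C1 + C2*x + C3*sin(sqrt(2)*x) + C4*cos(sqrt(2)*x)


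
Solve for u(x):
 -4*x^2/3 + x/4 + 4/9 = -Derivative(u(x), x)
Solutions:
 u(x) = C1 + 4*x^3/9 - x^2/8 - 4*x/9


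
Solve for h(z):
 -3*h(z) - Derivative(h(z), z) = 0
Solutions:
 h(z) = C1*exp(-3*z)


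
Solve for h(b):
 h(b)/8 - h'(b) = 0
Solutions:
 h(b) = C1*exp(b/8)


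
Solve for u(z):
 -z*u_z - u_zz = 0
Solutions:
 u(z) = C1 + C2*erf(sqrt(2)*z/2)


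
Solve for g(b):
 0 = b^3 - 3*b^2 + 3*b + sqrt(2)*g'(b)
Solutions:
 g(b) = C1 - sqrt(2)*b^4/8 + sqrt(2)*b^3/2 - 3*sqrt(2)*b^2/4


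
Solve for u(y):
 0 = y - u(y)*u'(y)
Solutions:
 u(y) = -sqrt(C1 + y^2)
 u(y) = sqrt(C1 + y^2)


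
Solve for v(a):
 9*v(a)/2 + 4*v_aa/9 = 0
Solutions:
 v(a) = C1*sin(9*sqrt(2)*a/4) + C2*cos(9*sqrt(2)*a/4)


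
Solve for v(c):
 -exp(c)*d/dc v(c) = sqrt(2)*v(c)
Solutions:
 v(c) = C1*exp(sqrt(2)*exp(-c))


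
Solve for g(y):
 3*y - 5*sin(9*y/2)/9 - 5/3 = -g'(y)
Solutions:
 g(y) = C1 - 3*y^2/2 + 5*y/3 - 10*cos(9*y/2)/81


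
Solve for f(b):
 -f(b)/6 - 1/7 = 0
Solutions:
 f(b) = -6/7


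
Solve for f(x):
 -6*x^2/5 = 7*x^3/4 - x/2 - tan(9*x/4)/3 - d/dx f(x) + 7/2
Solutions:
 f(x) = C1 + 7*x^4/16 + 2*x^3/5 - x^2/4 + 7*x/2 + 4*log(cos(9*x/4))/27


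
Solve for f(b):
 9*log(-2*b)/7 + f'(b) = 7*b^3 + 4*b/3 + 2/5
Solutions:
 f(b) = C1 + 7*b^4/4 + 2*b^2/3 - 9*b*log(-b)/7 + b*(59 - 45*log(2))/35


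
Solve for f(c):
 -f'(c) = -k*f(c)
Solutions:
 f(c) = C1*exp(c*k)


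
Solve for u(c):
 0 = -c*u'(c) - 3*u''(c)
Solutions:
 u(c) = C1 + C2*erf(sqrt(6)*c/6)


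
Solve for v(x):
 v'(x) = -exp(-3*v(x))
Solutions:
 v(x) = log(C1 - 3*x)/3
 v(x) = log((-3^(1/3) - 3^(5/6)*I)*(C1 - x)^(1/3)/2)
 v(x) = log((-3^(1/3) + 3^(5/6)*I)*(C1 - x)^(1/3)/2)


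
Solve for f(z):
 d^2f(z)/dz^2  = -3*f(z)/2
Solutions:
 f(z) = C1*sin(sqrt(6)*z/2) + C2*cos(sqrt(6)*z/2)


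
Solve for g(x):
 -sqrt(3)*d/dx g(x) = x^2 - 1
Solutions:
 g(x) = C1 - sqrt(3)*x^3/9 + sqrt(3)*x/3


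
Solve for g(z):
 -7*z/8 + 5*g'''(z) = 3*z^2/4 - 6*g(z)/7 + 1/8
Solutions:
 g(z) = C3*exp(-35^(2/3)*6^(1/3)*z/35) + 7*z^2/8 + 49*z/48 + (C1*sin(2^(1/3)*3^(5/6)*35^(2/3)*z/70) + C2*cos(2^(1/3)*3^(5/6)*35^(2/3)*z/70))*exp(35^(2/3)*6^(1/3)*z/70) + 7/48


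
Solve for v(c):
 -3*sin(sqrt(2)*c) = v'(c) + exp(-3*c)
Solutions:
 v(c) = C1 + 3*sqrt(2)*cos(sqrt(2)*c)/2 + exp(-3*c)/3


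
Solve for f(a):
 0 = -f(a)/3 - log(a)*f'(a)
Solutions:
 f(a) = C1*exp(-li(a)/3)


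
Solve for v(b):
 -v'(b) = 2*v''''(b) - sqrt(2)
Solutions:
 v(b) = C1 + C4*exp(-2^(2/3)*b/2) + sqrt(2)*b + (C2*sin(2^(2/3)*sqrt(3)*b/4) + C3*cos(2^(2/3)*sqrt(3)*b/4))*exp(2^(2/3)*b/4)


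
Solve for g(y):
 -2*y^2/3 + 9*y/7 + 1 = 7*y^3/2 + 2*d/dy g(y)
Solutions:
 g(y) = C1 - 7*y^4/16 - y^3/9 + 9*y^2/28 + y/2


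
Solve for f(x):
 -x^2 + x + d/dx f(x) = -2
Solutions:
 f(x) = C1 + x^3/3 - x^2/2 - 2*x


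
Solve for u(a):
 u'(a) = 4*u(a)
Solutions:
 u(a) = C1*exp(4*a)


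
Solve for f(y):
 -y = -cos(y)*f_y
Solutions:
 f(y) = C1 + Integral(y/cos(y), y)


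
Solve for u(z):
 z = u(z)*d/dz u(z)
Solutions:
 u(z) = -sqrt(C1 + z^2)
 u(z) = sqrt(C1 + z^2)


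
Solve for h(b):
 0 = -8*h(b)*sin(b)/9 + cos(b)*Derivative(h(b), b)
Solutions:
 h(b) = C1/cos(b)^(8/9)


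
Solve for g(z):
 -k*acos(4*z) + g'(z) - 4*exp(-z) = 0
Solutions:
 g(z) = C1 + k*z*acos(4*z) - k*sqrt(1 - 16*z^2)/4 - 4*exp(-z)


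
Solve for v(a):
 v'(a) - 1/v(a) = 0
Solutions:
 v(a) = -sqrt(C1 + 2*a)
 v(a) = sqrt(C1 + 2*a)


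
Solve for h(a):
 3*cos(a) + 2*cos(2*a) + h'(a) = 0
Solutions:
 h(a) = C1 - 3*sin(a) - sin(2*a)


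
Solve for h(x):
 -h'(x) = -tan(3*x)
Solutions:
 h(x) = C1 - log(cos(3*x))/3


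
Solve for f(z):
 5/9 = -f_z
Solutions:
 f(z) = C1 - 5*z/9


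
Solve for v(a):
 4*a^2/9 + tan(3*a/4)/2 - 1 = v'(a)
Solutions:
 v(a) = C1 + 4*a^3/27 - a - 2*log(cos(3*a/4))/3


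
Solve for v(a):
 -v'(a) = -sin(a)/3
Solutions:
 v(a) = C1 - cos(a)/3


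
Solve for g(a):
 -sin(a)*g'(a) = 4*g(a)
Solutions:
 g(a) = C1*(cos(a)^2 + 2*cos(a) + 1)/(cos(a)^2 - 2*cos(a) + 1)


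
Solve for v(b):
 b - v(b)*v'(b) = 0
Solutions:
 v(b) = -sqrt(C1 + b^2)
 v(b) = sqrt(C1 + b^2)


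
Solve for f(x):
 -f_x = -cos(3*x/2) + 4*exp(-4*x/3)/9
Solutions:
 f(x) = C1 + 2*sin(3*x/2)/3 + exp(-4*x/3)/3


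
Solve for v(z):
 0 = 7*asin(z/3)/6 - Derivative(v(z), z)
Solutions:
 v(z) = C1 + 7*z*asin(z/3)/6 + 7*sqrt(9 - z^2)/6


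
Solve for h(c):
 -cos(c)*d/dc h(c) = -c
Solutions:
 h(c) = C1 + Integral(c/cos(c), c)


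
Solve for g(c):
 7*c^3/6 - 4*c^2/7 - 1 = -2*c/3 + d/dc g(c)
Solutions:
 g(c) = C1 + 7*c^4/24 - 4*c^3/21 + c^2/3 - c


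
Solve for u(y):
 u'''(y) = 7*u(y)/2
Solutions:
 u(y) = C3*exp(2^(2/3)*7^(1/3)*y/2) + (C1*sin(2^(2/3)*sqrt(3)*7^(1/3)*y/4) + C2*cos(2^(2/3)*sqrt(3)*7^(1/3)*y/4))*exp(-2^(2/3)*7^(1/3)*y/4)


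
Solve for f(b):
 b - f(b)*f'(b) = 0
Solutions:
 f(b) = -sqrt(C1 + b^2)
 f(b) = sqrt(C1 + b^2)


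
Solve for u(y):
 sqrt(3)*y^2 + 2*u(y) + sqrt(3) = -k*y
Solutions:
 u(y) = -k*y/2 - sqrt(3)*y^2/2 - sqrt(3)/2


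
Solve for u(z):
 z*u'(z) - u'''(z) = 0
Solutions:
 u(z) = C1 + Integral(C2*airyai(z) + C3*airybi(z), z)


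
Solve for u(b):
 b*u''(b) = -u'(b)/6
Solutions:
 u(b) = C1 + C2*b^(5/6)


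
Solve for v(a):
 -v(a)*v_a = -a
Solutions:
 v(a) = -sqrt(C1 + a^2)
 v(a) = sqrt(C1 + a^2)


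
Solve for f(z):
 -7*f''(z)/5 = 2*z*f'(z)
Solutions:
 f(z) = C1 + C2*erf(sqrt(35)*z/7)


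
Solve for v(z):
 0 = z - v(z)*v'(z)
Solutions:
 v(z) = -sqrt(C1 + z^2)
 v(z) = sqrt(C1 + z^2)


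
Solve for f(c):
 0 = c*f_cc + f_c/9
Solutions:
 f(c) = C1 + C2*c^(8/9)


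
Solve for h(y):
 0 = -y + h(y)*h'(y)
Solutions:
 h(y) = -sqrt(C1 + y^2)
 h(y) = sqrt(C1 + y^2)


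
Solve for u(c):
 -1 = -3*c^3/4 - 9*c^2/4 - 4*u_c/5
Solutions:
 u(c) = C1 - 15*c^4/64 - 15*c^3/16 + 5*c/4


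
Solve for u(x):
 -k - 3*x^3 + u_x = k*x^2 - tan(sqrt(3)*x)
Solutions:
 u(x) = C1 + k*x^3/3 + k*x + 3*x^4/4 + sqrt(3)*log(cos(sqrt(3)*x))/3


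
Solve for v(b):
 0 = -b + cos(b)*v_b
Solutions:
 v(b) = C1 + Integral(b/cos(b), b)


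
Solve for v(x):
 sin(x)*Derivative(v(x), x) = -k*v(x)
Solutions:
 v(x) = C1*exp(k*(-log(cos(x) - 1) + log(cos(x) + 1))/2)


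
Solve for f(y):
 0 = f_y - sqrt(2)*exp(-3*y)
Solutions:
 f(y) = C1 - sqrt(2)*exp(-3*y)/3


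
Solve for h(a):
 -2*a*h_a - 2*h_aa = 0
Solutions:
 h(a) = C1 + C2*erf(sqrt(2)*a/2)


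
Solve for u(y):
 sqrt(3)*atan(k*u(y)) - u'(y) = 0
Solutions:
 Integral(1/atan(_y*k), (_y, u(y))) = C1 + sqrt(3)*y


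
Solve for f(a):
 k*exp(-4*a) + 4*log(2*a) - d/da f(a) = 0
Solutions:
 f(a) = C1 + 4*a*log(a) + 4*a*(-1 + log(2)) - k*exp(-4*a)/4


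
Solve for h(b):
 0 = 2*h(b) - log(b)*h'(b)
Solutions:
 h(b) = C1*exp(2*li(b))


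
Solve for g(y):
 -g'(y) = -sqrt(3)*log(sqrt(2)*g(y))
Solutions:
 -2*sqrt(3)*Integral(1/(2*log(_y) + log(2)), (_y, g(y)))/3 = C1 - y


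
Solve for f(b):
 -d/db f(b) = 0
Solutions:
 f(b) = C1


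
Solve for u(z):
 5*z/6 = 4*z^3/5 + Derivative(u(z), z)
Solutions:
 u(z) = C1 - z^4/5 + 5*z^2/12


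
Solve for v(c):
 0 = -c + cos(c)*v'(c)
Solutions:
 v(c) = C1 + Integral(c/cos(c), c)


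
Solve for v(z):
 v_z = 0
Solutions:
 v(z) = C1


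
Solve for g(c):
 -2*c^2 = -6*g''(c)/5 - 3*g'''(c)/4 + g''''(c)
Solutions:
 g(c) = C1 + C2*c + C3*exp(c*(15 - sqrt(2145))/40) + C4*exp(c*(15 + sqrt(2145))/40) + 5*c^4/36 - 25*c^3/72 + 1175*c^2/576


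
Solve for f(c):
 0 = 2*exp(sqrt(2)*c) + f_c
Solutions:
 f(c) = C1 - sqrt(2)*exp(sqrt(2)*c)


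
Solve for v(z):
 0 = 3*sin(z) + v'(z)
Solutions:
 v(z) = C1 + 3*cos(z)


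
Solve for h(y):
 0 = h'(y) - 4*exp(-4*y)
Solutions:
 h(y) = C1 - exp(-4*y)


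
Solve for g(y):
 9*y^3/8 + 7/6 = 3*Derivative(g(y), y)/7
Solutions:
 g(y) = C1 + 21*y^4/32 + 49*y/18


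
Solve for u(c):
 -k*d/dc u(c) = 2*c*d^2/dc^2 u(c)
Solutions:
 u(c) = C1 + c^(1 - re(k)/2)*(C2*sin(log(c)*Abs(im(k))/2) + C3*cos(log(c)*im(k)/2))


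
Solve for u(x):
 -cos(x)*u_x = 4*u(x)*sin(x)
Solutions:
 u(x) = C1*cos(x)^4


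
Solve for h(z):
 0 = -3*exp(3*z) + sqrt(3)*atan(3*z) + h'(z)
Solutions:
 h(z) = C1 - sqrt(3)*(z*atan(3*z) - log(9*z^2 + 1)/6) + exp(3*z)


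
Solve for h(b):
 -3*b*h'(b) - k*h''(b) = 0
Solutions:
 h(b) = C1 + C2*sqrt(k)*erf(sqrt(6)*b*sqrt(1/k)/2)


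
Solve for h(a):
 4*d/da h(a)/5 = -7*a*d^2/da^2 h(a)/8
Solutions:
 h(a) = C1 + C2*a^(3/35)


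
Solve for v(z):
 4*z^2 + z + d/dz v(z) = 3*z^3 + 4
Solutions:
 v(z) = C1 + 3*z^4/4 - 4*z^3/3 - z^2/2 + 4*z


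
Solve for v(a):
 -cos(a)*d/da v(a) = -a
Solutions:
 v(a) = C1 + Integral(a/cos(a), a)


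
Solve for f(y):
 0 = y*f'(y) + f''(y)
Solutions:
 f(y) = C1 + C2*erf(sqrt(2)*y/2)


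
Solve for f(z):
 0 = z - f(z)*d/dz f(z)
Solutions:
 f(z) = -sqrt(C1 + z^2)
 f(z) = sqrt(C1 + z^2)


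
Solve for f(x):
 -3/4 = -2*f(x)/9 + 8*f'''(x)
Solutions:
 f(x) = C3*exp(6^(1/3)*x/6) + (C1*sin(2^(1/3)*3^(5/6)*x/12) + C2*cos(2^(1/3)*3^(5/6)*x/12))*exp(-6^(1/3)*x/12) + 27/8


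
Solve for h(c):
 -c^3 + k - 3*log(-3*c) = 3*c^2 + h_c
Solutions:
 h(c) = C1 - c^4/4 - c^3 + c*(k - 3*log(3) + 3) - 3*c*log(-c)


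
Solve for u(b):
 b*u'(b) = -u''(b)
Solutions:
 u(b) = C1 + C2*erf(sqrt(2)*b/2)


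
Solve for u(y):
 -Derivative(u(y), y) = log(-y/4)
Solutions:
 u(y) = C1 - y*log(-y) + y*(1 + 2*log(2))


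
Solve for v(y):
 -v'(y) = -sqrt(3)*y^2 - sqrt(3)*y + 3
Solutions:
 v(y) = C1 + sqrt(3)*y^3/3 + sqrt(3)*y^2/2 - 3*y


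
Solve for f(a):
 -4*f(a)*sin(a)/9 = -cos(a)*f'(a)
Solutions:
 f(a) = C1/cos(a)^(4/9)


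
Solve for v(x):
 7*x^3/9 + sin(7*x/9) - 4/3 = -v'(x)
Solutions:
 v(x) = C1 - 7*x^4/36 + 4*x/3 + 9*cos(7*x/9)/7


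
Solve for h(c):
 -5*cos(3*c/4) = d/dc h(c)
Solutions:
 h(c) = C1 - 20*sin(3*c/4)/3


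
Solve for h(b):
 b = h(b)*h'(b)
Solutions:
 h(b) = -sqrt(C1 + b^2)
 h(b) = sqrt(C1 + b^2)


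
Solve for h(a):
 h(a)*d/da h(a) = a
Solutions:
 h(a) = -sqrt(C1 + a^2)
 h(a) = sqrt(C1 + a^2)


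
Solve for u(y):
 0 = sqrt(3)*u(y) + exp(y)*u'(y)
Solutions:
 u(y) = C1*exp(sqrt(3)*exp(-y))


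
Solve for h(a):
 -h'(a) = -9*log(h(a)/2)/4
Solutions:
 4*Integral(1/(-log(_y) + log(2)), (_y, h(a)))/9 = C1 - a


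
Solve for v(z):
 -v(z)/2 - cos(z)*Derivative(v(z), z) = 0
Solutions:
 v(z) = C1*(sin(z) - 1)^(1/4)/(sin(z) + 1)^(1/4)


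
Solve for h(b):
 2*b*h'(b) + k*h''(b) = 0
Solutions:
 h(b) = C1 + C2*sqrt(k)*erf(b*sqrt(1/k))


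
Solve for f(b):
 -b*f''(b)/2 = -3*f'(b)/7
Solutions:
 f(b) = C1 + C2*b^(13/7)


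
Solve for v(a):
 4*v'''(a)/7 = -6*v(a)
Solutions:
 v(a) = C3*exp(-2^(2/3)*21^(1/3)*a/2) + (C1*sin(2^(2/3)*3^(5/6)*7^(1/3)*a/4) + C2*cos(2^(2/3)*3^(5/6)*7^(1/3)*a/4))*exp(2^(2/3)*21^(1/3)*a/4)


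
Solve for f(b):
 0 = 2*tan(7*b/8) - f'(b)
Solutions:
 f(b) = C1 - 16*log(cos(7*b/8))/7


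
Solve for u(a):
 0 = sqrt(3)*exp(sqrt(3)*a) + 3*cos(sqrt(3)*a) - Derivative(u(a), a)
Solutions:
 u(a) = C1 + exp(sqrt(3)*a) + sqrt(3)*sin(sqrt(3)*a)


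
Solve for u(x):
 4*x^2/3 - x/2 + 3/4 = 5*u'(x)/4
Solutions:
 u(x) = C1 + 16*x^3/45 - x^2/5 + 3*x/5


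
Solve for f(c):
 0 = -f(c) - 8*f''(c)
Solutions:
 f(c) = C1*sin(sqrt(2)*c/4) + C2*cos(sqrt(2)*c/4)


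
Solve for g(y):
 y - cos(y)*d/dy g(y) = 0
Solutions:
 g(y) = C1 + Integral(y/cos(y), y)


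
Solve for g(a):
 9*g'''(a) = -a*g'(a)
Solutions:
 g(a) = C1 + Integral(C2*airyai(-3^(1/3)*a/3) + C3*airybi(-3^(1/3)*a/3), a)


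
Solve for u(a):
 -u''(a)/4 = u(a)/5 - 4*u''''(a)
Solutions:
 u(a) = C1*exp(-sqrt(10)*a*sqrt(5 + 3*sqrt(145))/40) + C2*exp(sqrt(10)*a*sqrt(5 + 3*sqrt(145))/40) + C3*sin(sqrt(10)*a*sqrt(-5 + 3*sqrt(145))/40) + C4*cos(sqrt(10)*a*sqrt(-5 + 3*sqrt(145))/40)


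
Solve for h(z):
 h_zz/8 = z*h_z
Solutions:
 h(z) = C1 + C2*erfi(2*z)


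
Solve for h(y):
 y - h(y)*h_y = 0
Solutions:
 h(y) = -sqrt(C1 + y^2)
 h(y) = sqrt(C1 + y^2)


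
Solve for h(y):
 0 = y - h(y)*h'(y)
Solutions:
 h(y) = -sqrt(C1 + y^2)
 h(y) = sqrt(C1 + y^2)


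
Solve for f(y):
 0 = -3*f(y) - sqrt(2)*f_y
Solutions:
 f(y) = C1*exp(-3*sqrt(2)*y/2)


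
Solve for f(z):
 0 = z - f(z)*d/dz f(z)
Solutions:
 f(z) = -sqrt(C1 + z^2)
 f(z) = sqrt(C1 + z^2)


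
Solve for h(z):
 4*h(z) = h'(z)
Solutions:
 h(z) = C1*exp(4*z)


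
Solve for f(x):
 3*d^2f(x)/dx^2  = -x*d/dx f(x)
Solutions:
 f(x) = C1 + C2*erf(sqrt(6)*x/6)


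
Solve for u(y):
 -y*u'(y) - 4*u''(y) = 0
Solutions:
 u(y) = C1 + C2*erf(sqrt(2)*y/4)


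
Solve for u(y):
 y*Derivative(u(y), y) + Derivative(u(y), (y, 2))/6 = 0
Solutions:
 u(y) = C1 + C2*erf(sqrt(3)*y)


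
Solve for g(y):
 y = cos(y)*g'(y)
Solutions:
 g(y) = C1 + Integral(y/cos(y), y)


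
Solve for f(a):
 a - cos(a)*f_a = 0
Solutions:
 f(a) = C1 + Integral(a/cos(a), a)


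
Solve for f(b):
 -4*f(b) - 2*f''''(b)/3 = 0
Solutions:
 f(b) = (C1*sin(2^(3/4)*3^(1/4)*b/2) + C2*cos(2^(3/4)*3^(1/4)*b/2))*exp(-2^(3/4)*3^(1/4)*b/2) + (C3*sin(2^(3/4)*3^(1/4)*b/2) + C4*cos(2^(3/4)*3^(1/4)*b/2))*exp(2^(3/4)*3^(1/4)*b/2)


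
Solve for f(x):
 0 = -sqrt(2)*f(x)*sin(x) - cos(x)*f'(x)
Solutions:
 f(x) = C1*cos(x)^(sqrt(2))


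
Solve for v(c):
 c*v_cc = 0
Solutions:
 v(c) = C1 + C2*c


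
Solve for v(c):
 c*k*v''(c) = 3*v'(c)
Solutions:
 v(c) = C1 + c^(((re(k) + 3)*re(k) + im(k)^2)/(re(k)^2 + im(k)^2))*(C2*sin(3*log(c)*Abs(im(k))/(re(k)^2 + im(k)^2)) + C3*cos(3*log(c)*im(k)/(re(k)^2 + im(k)^2)))


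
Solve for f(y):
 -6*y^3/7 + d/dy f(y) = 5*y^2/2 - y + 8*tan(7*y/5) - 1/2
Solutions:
 f(y) = C1 + 3*y^4/14 + 5*y^3/6 - y^2/2 - y/2 - 40*log(cos(7*y/5))/7


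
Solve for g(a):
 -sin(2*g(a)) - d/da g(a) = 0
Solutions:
 g(a) = pi - acos((-C1 - exp(4*a))/(C1 - exp(4*a)))/2
 g(a) = acos((-C1 - exp(4*a))/(C1 - exp(4*a)))/2


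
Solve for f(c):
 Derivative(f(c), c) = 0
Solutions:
 f(c) = C1


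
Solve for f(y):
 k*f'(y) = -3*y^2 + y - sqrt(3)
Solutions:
 f(y) = C1 - y^3/k + y^2/(2*k) - sqrt(3)*y/k


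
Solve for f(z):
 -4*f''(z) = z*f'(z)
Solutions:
 f(z) = C1 + C2*erf(sqrt(2)*z/4)


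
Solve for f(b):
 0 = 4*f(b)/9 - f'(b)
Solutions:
 f(b) = C1*exp(4*b/9)


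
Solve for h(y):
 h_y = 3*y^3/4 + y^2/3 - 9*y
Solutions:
 h(y) = C1 + 3*y^4/16 + y^3/9 - 9*y^2/2


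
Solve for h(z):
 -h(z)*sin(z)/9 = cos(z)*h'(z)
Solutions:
 h(z) = C1*cos(z)^(1/9)
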